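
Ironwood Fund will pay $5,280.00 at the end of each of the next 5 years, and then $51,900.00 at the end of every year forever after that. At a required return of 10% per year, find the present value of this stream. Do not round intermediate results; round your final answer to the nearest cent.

$342273.52

PV of 5-year annuity: $5,280.00 × [1 − (1+0.1)^−5] / 0.1 = 20015.35414
Perpetuity value at year 5: $51,900.00 / 0.1 = 519000.00000
PV of perpetuity: 519000.00000 / (1+0.1)^5 = 322258.16667
Total PV = 20015.35414 + 322258.16667 = 342273.52081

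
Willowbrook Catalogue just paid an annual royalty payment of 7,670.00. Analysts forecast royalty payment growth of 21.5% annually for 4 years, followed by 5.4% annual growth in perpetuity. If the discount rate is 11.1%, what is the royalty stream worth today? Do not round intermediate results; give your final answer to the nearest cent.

241430.32

D_1 = 9319.05000
D_2 = 11322.64575
D_3 = 13757.01459
D_4 = 16714.77272
Terminal value at year 4: TV = D_4×(1+g_2)/(r−g_2) = 17617.37045/0.057 = 309076.67455
P_0 = D_1/(1+r)^1 + D_2/(1+r)^2 + D_3/(1+r)^3 + D_4/(1+r)^4 + TV/(1+r)^4
    = 8387.98380 + 9173.17760 + 10031.87289 + 10970.95010 + 202866.34054 = 241430.32494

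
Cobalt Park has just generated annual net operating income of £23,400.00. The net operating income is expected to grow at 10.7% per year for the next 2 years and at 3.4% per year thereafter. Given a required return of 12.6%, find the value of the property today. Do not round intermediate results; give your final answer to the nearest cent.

£299817.13

D_1 = 25903.80000
D_2 = 28675.50660
Terminal value at year 2: TV = D_2×(1+g_2)/(r−g_2) = 29650.47382/0.092 = 322287.75896
P_0 = D_1/(1+r)^1 + D_2/(1+r)^2 + TV/(1+r)^2
    = 23005.15098 + 22616.96459 + 254195.01510 = 299817.13067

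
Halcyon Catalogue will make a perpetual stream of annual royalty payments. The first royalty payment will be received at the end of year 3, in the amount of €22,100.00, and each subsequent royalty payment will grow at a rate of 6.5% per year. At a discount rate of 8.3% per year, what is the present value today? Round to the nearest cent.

€1046797.93

Value at end of year 2: C₁ / (r − g) = €22,100.00 / (0.083 − 0.065) = €1,227,777.7778
Discount to today: PV = €1,227,777.7778 / (1 + 0.083)^2 = €1,227,777.7778 / 1.172889 = €1,046,797.93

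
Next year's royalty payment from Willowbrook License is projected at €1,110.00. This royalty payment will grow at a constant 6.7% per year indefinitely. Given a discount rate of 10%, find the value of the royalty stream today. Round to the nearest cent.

Growing perpetuity: P = D₁ / (r − g) = €1,110.0000 / (0.1 − 0.067) = €33,636.36

€33636.36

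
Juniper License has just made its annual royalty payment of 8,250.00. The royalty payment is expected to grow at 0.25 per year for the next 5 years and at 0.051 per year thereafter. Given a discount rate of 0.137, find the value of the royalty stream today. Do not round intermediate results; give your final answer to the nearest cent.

217226.98

D_1 = 10312.50000
D_2 = 12890.62500
D_3 = 16113.28125
D_4 = 20141.60156
D_5 = 25177.00195
Terminal value at year 5: TV = D_5×(1+g_2)/(r−g_2) = 26461.02905/0.086 = 307686.38433
P_0 = D_1/(1+r)^1 + D_2/(1+r)^2 + D_3/(1+r)^3 + D_4/(1+r)^4 + D_5/(1+r)^5 + TV/(1+r)^5
    = 9069.92084 + 9971.32898 + 10962.32298 + 12051.80627 + 13249.56714 + 161922.03561 = 217226.98182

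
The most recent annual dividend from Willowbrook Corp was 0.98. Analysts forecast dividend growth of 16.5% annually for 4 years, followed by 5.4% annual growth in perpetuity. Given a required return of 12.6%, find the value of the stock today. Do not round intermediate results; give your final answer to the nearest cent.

20.71

D_1 = 1.14170
D_2 = 1.33008
D_3 = 1.54954
D_4 = 1.80522
Terminal value at year 4: TV = D_4×(1+g_2)/(r−g_2) = 1.90270/0.072 = 26.42639
P_0 = D_1/(1+r)^1 + D_2/(1+r)^2 + D_3/(1+r)^3 + D_4/(1+r)^4 + TV/(1+r)^4
    = 1.01394 + 1.04906 + 1.08540 + 1.12299 + 16.43934 = 20.71073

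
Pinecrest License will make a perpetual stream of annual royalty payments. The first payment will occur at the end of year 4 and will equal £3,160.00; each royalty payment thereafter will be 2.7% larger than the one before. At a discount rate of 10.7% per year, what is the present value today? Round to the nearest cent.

£29117.51

Value at end of year 3: C₁ / (r − g) = £3,160.00 / (0.107 − 0.027) = £39,500.0000
Discount to today: PV = £39,500.0000 / (1 + 0.107)^3 = £39,500.0000 / 1.356572 = £29,117.51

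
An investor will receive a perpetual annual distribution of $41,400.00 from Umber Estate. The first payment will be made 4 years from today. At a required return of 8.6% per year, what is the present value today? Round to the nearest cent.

$375848.15

Value at end of year 3: C / r = $41,400.00 / 0.086 = $481,395.3488
Discount to today: PV = $481,395.3488 / (1 + 0.086)^3 = $481,395.3488 / 1.280824 = $375,848.15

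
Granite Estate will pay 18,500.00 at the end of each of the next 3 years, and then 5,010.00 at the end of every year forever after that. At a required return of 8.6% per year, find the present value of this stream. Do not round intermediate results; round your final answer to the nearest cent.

92647.89

PV of 3-year annuity: 18,500.00 × [1 − (1+0.086)^−3] / 0.086 = 47164.81215
Perpetuity value at year 3: 5,010.00 / 0.086 = 58255.81395
PV of perpetuity: 58255.81395 / (1+0.086)^3 = 45483.07293
Total PV = 47164.81215 + 45483.07293 = 92647.88508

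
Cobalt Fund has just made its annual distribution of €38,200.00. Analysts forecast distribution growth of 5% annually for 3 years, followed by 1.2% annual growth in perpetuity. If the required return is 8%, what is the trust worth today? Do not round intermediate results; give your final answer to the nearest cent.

D_1 = 40110.00000
D_2 = 42115.50000
D_3 = 44221.27500
Terminal value at year 3: TV = D_3×(1+g_2)/(r−g_2) = 44751.93030/0.068 = 658116.62206
P_0 = D_1/(1+r)^1 + D_2/(1+r)^2 + D_3/(1+r)^3 + TV/(1+r)^3
    = 37138.88889 + 36107.25309 + 35104.27383 + 522434.19294 = 630784.60875

€630784.61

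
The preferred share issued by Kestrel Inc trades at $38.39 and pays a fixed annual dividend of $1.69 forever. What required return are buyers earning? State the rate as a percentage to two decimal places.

4.40%

P = C/r ⇒ r = C/P = $1.69/$38.39 = 0.044022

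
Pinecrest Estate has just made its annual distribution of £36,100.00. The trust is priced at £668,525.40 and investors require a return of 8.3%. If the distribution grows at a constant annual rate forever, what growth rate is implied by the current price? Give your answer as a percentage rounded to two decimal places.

P = D₀(1+g)/(r−g) ⇒ P(r−g) = D₀(1+g) ⇒ g(P+D₀) = P·r − D₀
g = (P·r − D₀)/(P + D₀) = (£668,525.40×0.083 − £36,100.00) / (£668,525.40 + £36,100.00) = 0.027515

2.75%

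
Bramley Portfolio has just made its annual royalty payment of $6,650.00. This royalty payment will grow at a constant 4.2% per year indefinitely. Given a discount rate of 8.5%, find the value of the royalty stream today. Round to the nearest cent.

D₁ = D₀ × (1 + g) = $6,650.00 × 1.042 = $6,929.3000
Growing perpetuity: P = D₁ / (r − g) = $6,929.3000 / (0.085 − 0.042) = $161,146.51

$161146.51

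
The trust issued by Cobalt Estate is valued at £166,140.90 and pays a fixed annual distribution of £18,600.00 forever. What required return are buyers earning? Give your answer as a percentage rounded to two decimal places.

P = C/r ⇒ r = C/P = £18,600.00/£166,140.90 = 0.111953

11.20%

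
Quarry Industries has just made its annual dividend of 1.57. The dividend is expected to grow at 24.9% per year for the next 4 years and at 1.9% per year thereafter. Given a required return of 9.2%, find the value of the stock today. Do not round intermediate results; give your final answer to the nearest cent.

46.39

D_1 = 1.96093
D_2 = 2.44920
D_3 = 3.05905
D_4 = 3.82076
Terminal value at year 4: TV = D_4×(1+g_2)/(r−g_2) = 3.89335/0.073 = 53.33358
P_0 = D_1/(1+r)^1 + D_2/(1+r)^2 + D_3/(1+r)^3 + D_4/(1+r)^4 + TV/(1+r)^4
    = 1.79572 + 2.05390 + 2.34919 + 2.68695 + 37.50681 = 46.39258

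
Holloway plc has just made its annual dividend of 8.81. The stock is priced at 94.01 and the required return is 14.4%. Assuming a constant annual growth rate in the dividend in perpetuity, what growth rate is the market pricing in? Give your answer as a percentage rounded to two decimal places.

P = D₀(1+g)/(r−g) ⇒ P(r−g) = D₀(1+g) ⇒ g(P+D₀) = P·r − D₀
g = (P·r − D₀)/(P + D₀) = (94.01×0.144 − 8.81) / (94.01 + 8.81) = 0.045978

4.60%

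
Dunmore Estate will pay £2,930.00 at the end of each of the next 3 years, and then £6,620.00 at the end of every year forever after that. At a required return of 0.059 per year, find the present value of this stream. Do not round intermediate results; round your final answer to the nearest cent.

PV of 3-year annuity: £2,930.00 × [1 − (1+0.059)^−3] / 0.059 = 7846.43796
Perpetuity value at year 3: £6,620.00 / 0.059 = 112203.38983
PV of perpetuity: 112203.38983 / (1+0.059)^3 = 94475.26037
Total PV = 7846.43796 + 94475.26037 = 102321.69833

£102321.70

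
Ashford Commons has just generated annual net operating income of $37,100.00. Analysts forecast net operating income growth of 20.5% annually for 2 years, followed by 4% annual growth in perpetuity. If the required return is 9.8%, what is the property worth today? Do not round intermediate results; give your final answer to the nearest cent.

D_1 = 44705.50000
D_2 = 53870.12750
Terminal value at year 2: TV = D_2×(1+g_2)/(r−g_2) = 56024.93260/0.058 = 965947.11379
P_0 = D_1/(1+r)^1 + D_2/(1+r)^2 + TV/(1+r)^2
    = 40715.39162 + 44683.10283 + 801214.25758 = 886612.75203

$886612.75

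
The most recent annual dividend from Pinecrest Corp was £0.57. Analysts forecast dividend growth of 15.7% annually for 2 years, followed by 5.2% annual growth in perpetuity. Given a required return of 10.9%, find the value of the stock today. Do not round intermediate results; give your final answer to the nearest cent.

D_1 = 0.65949
D_2 = 0.76303
Terminal value at year 2: TV = D_2×(1+g_2)/(r−g_2) = 0.80271/0.057 = 14.08259
P_0 = D_1/(1+r)^1 + D_2/(1+r)^2 + TV/(1+r)^2
    = 0.59467 + 0.62041 + 11.45037 = 12.66545

£12.67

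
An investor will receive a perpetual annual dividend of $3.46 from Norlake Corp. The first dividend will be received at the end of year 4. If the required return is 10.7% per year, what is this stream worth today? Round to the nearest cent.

Value at end of year 3: C / r = $3.46 / 0.107 = $32.3364
Discount to today: PV = $32.3364 / (1 + 0.107)^3 = $32.3364 / 1.356572 = $23.84

$23.84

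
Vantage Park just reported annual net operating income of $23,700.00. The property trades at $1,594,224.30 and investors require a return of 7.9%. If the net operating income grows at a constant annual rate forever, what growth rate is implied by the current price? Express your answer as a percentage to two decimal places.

P = D₀(1+g)/(r−g) ⇒ P(r−g) = D₀(1+g) ⇒ g(P+D₀) = P·r − D₀
g = (P·r − D₀)/(P + D₀) = ($1,594,224.30×0.079 − $23,700.00) / ($1,594,224.30 + $23,700.00) = 0.063194

6.32%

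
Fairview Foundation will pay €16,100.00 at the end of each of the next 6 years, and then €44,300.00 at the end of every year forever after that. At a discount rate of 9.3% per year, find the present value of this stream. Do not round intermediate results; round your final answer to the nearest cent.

€350964.72

PV of 6-year annuity: €16,100.00 × [1 − (1+0.093)^−6] / 0.093 = 71581.83410
Perpetuity value at year 6: €44,300.00 / 0.093 = 476344.08602
PV of perpetuity: 476344.08602 / (1+0.093)^6 = 279382.89032
Total PV = 71581.83410 + 279382.89032 = 350964.72442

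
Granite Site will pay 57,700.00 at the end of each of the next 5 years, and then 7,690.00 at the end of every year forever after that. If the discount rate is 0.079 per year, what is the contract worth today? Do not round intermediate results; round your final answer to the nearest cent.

PV of 5-year annuity: 57,700.00 × [1 − (1+0.079)^−5] / 0.079 = 230987.84164
Perpetuity value at year 5: 7,690.00 / 0.079 = 97341.77215
PV of perpetuity: 97341.77215 / (1+0.079)^5 = 66556.73745
Total PV = 230987.84164 + 66556.73745 = 297544.57909

297544.58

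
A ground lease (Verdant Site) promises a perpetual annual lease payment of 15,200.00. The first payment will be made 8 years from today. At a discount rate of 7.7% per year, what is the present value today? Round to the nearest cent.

Value at end of year 7: C / r = 15,200.00 / 0.077 = 197,402.5974
Discount to today: PV = 197,402.5974 / (1 + 0.077)^7 = 197,402.5974 / 1.680776 = 117,447.27

117447.27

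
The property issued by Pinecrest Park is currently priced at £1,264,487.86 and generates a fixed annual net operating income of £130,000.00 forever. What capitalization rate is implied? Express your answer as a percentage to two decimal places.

10.28%

P = C/r ⇒ r = C/P = £130,000.00/£1,264,487.86 = 0.102808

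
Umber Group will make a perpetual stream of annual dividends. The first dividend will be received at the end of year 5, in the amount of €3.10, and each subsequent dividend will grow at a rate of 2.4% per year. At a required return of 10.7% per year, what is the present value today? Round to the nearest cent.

Value at end of year 4: C₁ / (r − g) = €3.10 / (0.107 − 0.024) = €37.3494
Discount to today: PV = €37.3494 / (1 + 0.107)^4 = €37.3494 / 1.501725 = €24.87

€24.87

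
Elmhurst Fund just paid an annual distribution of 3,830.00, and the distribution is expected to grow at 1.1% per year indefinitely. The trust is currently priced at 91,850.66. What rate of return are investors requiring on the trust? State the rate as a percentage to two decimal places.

5.32%

D₁ = 3,830.00 × 1.011 = 3,872.1300
P = D₁/(r − g) ⇒ r = D₁/P + g = 3,872.1300/91,850.66 + 0.011 = 0.042157 + 0.011 = 0.053157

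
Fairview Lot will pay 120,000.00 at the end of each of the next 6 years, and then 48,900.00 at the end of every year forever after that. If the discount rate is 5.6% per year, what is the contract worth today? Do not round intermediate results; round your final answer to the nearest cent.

1227273.42

PV of 6-year annuity: 120,000.00 × [1 − (1+0.056)^−6] / 0.056 = 597568.15449
Perpetuity value at year 6: 48,900.00 / 0.056 = 873214.28571
PV of perpetuity: 873214.28571 / (1+0.056)^6 = 629705.26276
Total PV = 597568.15449 + 629705.26276 = 1227273.41725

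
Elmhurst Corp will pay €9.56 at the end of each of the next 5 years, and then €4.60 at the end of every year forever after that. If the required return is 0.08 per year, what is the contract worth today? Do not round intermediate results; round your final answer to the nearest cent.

€77.30

PV of 5-year annuity: €9.56 × [1 − (1+0.08)^−5] / 0.08 = 38.17031
Perpetuity value at year 5: €4.60 / 0.08 = 57.50000
PV of perpetuity: 57.50000 / (1+0.08)^5 = 39.13353
Total PV = 38.17031 + 39.13353 = 77.30384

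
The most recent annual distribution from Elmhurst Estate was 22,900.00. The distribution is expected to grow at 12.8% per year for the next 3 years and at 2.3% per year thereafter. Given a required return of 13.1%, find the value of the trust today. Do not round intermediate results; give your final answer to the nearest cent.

D_1 = 25831.20000
D_2 = 29137.59360
D_3 = 32867.20558
Terminal value at year 3: TV = D_3×(1+g_2)/(r−g_2) = 33623.15131/0.108 = 311325.47508
P_0 = D_1/(1+r)^1 + D_2/(1+r)^2 + D_3/(1+r)^3 + TV/(1+r)^3
    = 22839.25729 + 22778.67571 + 22718.25482 + 215192.35815 = 283528.54598

283528.55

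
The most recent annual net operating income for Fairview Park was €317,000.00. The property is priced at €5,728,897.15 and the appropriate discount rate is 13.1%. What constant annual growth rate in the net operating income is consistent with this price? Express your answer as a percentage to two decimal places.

P = D₀(1+g)/(r−g) ⇒ P(r−g) = D₀(1+g) ⇒ g(P+D₀) = P·r − D₀
g = (P·r − D₀)/(P + D₀) = (€5,728,897.15×0.131 − €317,000.00) / (€5,728,897.15 + €317,000.00) = 0.071699

7.17%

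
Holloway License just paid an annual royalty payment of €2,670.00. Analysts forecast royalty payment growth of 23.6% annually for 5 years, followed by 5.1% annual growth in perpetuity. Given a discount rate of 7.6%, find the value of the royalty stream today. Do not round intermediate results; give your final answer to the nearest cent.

€245119.96

D_1 = 3300.12000
D_2 = 4078.94832
D_3 = 5041.58012
D_4 = 6231.39303
D_5 = 7702.00179
Terminal value at year 5: TV = D_5×(1+g_2)/(r−g_2) = 8094.80388/0.025 = 323792.15518
P_0 = D_1/(1+r)^1 + D_2/(1+r)^2 + D_3/(1+r)^3 + D_4/(1+r)^4 + D_5/(1+r)^5 + TV/(1+r)^5
    = 3067.02602 + 3523.08937 + 4046.96883 + 4648.74858 + 5340.01231 + 224494.11766 = 245119.96279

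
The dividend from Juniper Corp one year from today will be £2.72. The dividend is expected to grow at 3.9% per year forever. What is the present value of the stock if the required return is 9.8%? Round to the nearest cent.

Growing perpetuity: P = D₁ / (r − g) = £2.7200 / (0.098 − 0.039) = £46.10

£46.10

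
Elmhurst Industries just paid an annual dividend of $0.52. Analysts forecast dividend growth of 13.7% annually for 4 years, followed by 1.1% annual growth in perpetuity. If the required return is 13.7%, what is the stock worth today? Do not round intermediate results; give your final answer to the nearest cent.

D_1 = 0.59124
D_2 = 0.67224
D_3 = 0.76434
D_4 = 0.86905
Terminal value at year 4: TV = D_4×(1+g_2)/(r−g_2) = 0.87861/0.126 = 6.97310
P_0 = D_1/(1+r)^1 + D_2/(1+r)^2 + D_3/(1+r)^3 + D_4/(1+r)^4 + TV/(1+r)^4
    = 0.52000 + 0.52000 + 0.52000 + 0.52000 + 4.17238 = 6.25238

$6.25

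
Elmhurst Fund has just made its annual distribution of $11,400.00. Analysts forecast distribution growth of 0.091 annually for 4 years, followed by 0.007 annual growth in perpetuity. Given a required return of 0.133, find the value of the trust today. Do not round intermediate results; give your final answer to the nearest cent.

D_1 = 12437.40000
D_2 = 13569.20340
D_3 = 14804.00091
D_4 = 16151.16499
Terminal value at year 4: TV = D_4×(1+g_2)/(r−g_2) = 16264.22315/0.126 = 129081.13609
P_0 = D_1/(1+r)^1 + D_2/(1+r)^2 + D_3/(1+r)^3 + D_4/(1+r)^4 + TV/(1+r)^4
    = 10977.40512 + 10570.47571 + 10178.63107 + 9801.31200 + 78332.70784 = 119860.53175

$119860.53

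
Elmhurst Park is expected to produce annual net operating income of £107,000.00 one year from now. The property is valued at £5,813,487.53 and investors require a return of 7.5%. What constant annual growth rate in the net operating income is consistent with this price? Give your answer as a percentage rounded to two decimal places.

5.66%

P = D₁/(r−g) ⇒ g = r − D₁/P = 0.075 − £107,000.00/£5,813,487.53 = 0.056595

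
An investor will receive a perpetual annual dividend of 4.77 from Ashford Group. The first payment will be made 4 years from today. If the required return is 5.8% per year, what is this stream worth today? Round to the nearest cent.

69.44

Value at end of year 3: C / r = 4.77 / 0.058 = 82.2414
Discount to today: PV = 82.2414 / (1 + 0.058)^3 = 82.2414 / 1.184287 = 69.44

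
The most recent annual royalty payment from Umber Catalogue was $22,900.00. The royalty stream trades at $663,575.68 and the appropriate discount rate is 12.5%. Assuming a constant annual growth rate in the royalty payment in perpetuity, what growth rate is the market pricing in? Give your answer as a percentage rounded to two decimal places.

8.75%

P = D₀(1+g)/(r−g) ⇒ P(r−g) = D₀(1+g) ⇒ g(P+D₀) = P·r − D₀
g = (P·r − D₀)/(P + D₀) = ($663,575.68×0.125 − $22,900.00) / ($663,575.68 + $22,900.00) = 0.087471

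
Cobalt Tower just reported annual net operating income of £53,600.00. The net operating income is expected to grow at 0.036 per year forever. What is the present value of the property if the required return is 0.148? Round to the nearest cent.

£495800.00

D₁ = D₀ × (1 + g) = £53,600.00 × 1.036 = £55,529.6000
Growing perpetuity: P = D₁ / (r − g) = £55,529.6000 / (0.148 − 0.036) = £495,800.00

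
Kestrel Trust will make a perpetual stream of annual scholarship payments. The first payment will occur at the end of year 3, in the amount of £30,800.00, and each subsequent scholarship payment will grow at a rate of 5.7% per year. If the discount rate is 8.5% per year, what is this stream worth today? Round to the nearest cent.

£934400.82

Value at end of year 2: C₁ / (r − g) = £30,800.00 / (0.085 − 0.057) = £1,100,000.0000
Discount to today: PV = £1,100,000.0000 / (1 + 0.085)^2 = £1,100,000.0000 / 1.177225 = £934,400.82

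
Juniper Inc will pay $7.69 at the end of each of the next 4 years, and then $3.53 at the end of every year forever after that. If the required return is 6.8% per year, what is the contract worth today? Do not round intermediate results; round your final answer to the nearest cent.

PV of 4-year annuity: $7.69 × [1 − (1+0.068)^−4] / 0.068 = 26.16569
Perpetuity value at year 4: $3.53 / 0.068 = 51.91176
PV of perpetuity: 51.91176 / (1+0.068)^4 = 39.90072
Total PV = 26.16569 + 39.90072 = 66.06642

$66.07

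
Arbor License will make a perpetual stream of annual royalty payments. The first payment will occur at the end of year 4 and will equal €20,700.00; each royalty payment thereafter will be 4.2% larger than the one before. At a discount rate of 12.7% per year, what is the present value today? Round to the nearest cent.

Value at end of year 3: C₁ / (r − g) = €20,700.00 / (0.127 − 0.042) = €243,529.4118
Discount to today: PV = €243,529.4118 / (1 + 0.127)^3 = €243,529.4118 / 1.431435 = €170,129.52

€170129.52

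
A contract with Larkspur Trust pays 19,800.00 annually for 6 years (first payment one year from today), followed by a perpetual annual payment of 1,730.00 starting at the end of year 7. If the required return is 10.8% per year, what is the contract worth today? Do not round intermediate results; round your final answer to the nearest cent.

92906.81

PV of 6-year annuity: 19,800.00 × [1 − (1+0.108)^−6] / 0.108 = 84249.48351
Perpetuity value at year 6: 1,730.00 / 0.108 = 16018.51852
PV of perpetuity: 16018.51852 / (1+0.108)^6 = 8657.32627
Total PV = 84249.48351 + 8657.32627 = 92906.80978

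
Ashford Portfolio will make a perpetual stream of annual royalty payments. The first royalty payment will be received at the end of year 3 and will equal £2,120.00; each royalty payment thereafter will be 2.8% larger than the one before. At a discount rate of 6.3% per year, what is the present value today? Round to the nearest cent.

Value at end of year 2: C₁ / (r − g) = £2,120.00 / (0.063 − 0.028) = £60,571.4286
Discount to today: PV = £60,571.4286 / (1 + 0.063)^2 = £60,571.4286 / 1.129969 = £53,604.50

£53604.50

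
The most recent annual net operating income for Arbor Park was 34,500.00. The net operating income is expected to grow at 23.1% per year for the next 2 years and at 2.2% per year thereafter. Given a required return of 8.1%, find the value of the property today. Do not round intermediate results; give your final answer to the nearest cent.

858992.07

D_1 = 42469.50000
D_2 = 52279.95450
Terminal value at year 2: TV = D_2×(1+g_2)/(r−g_2) = 53430.11350/0.059 = 905595.14405
P_0 = D_1/(1+r)^1 + D_2/(1+r)^2 + TV/(1+r)^2
    = 39287.23404 + 44738.74663 + 774966.08568 = 858992.06635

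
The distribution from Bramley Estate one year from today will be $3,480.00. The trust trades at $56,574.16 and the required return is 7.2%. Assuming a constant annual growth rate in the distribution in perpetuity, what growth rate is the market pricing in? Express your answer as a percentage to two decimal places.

1.05%

P = D₁/(r−g) ⇒ g = r − D₁/P = 0.072 − $3,480.00/$56,574.16 = 0.010488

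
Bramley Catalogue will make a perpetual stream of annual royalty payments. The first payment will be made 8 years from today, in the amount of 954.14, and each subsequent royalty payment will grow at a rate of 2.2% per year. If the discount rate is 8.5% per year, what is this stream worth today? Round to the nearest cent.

8555.85

Value at end of year 7: C₁ / (r − g) = 954.14 / (0.085 − 0.022) = 15,145.0794
Discount to today: PV = 15,145.0794 / (1 + 0.085)^7 = 15,145.0794 / 1.770142 = 8,555.85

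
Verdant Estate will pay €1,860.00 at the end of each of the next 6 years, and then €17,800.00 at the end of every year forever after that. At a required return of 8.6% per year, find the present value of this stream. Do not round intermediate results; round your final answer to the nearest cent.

€134610.34

PV of 6-year annuity: €1,860.00 × [1 − (1+0.086)^−6] / 0.086 = 8444.26072
Perpetuity value at year 6: €17,800.00 / 0.086 = 206976.74419
PV of perpetuity: 206976.74419 / (1+0.086)^6 = 126166.07706
Total PV = 8444.26072 + 126166.07706 = 134610.33778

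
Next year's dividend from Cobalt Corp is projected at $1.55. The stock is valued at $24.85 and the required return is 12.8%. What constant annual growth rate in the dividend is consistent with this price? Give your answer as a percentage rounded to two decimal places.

P = D₁/(r−g) ⇒ g = r − D₁/P = 0.128 − $1.55/$24.85 = 0.065626

6.56%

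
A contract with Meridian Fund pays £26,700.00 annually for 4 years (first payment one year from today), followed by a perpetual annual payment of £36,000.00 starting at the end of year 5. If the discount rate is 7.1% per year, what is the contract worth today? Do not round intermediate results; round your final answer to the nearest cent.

PV of 4-year annuity: £26,700.00 × [1 − (1+0.071)^−4] / 0.071 = 90234.74903
Perpetuity value at year 4: £36,000.00 / 0.071 = 507042.25352
PV of perpetuity: 507042.25352 / (1+0.071)^4 = 385377.42337
Total PV = 90234.74903 + 385377.42337 = 475612.17240

£475612.17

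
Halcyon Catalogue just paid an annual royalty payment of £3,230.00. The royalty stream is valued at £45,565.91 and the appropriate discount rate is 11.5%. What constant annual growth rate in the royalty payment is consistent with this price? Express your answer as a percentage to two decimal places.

P = D₀(1+g)/(r−g) ⇒ P(r−g) = D₀(1+g) ⇒ g(P+D₀) = P·r − D₀
g = (P·r − D₀)/(P + D₀) = (£45,565.91×0.115 − £3,230.00) / (£45,565.91 + £3,230.00) = 0.041194

4.12%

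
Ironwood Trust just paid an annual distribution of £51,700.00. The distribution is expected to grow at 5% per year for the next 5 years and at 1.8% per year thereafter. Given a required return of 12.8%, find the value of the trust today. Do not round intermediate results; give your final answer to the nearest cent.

D_1 = 54285.00000
D_2 = 56999.25000
D_3 = 59849.21250
D_4 = 62841.67313
D_5 = 65983.75678
Terminal value at year 5: TV = D_5×(1+g_2)/(r−g_2) = 67171.46440/0.11 = 610649.67639
P_0 = D_1/(1+r)^1 + D_2/(1+r)^2 + D_3/(1+r)^3 + D_4/(1+r)^4 + D_5/(1+r)^5 + TV/(1+r)^5
    = 48125.00000 + 44797.20745 + 41699.52821 + 38816.05019 + 36131.96162 + 334384.88114 = 543954.62861

£543954.63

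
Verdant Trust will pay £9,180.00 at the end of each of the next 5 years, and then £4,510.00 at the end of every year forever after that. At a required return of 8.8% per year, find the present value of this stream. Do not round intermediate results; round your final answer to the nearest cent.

£69509.33

PV of 5-year annuity: £9,180.00 × [1 − (1+0.088)^−5] / 0.088 = 35893.06741
Perpetuity value at year 5: £4,510.00 / 0.088 = 51250.00000
PV of perpetuity: 51250.00000 / (1+0.088)^5 = 33616.25991
Total PV = 35893.06741 + 33616.25991 = 69509.32732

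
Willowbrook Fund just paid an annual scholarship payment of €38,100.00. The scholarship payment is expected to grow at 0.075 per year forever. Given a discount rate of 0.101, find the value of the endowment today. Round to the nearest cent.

D₁ = D₀ × (1 + g) = €38,100.00 × 1.075 = €40,957.5000
Growing perpetuity: P = D₁ / (r − g) = €40,957.5000 / (0.101 − 0.075) = €1,575,288.46

€1575288.46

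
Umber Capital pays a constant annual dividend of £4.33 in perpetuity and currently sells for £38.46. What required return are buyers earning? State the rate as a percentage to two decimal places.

P = C/r ⇒ r = C/P = £4.33/£38.46 = 0.112585

11.26%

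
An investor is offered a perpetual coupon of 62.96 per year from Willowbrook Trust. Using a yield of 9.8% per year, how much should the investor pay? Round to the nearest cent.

642.45

Level perpetuity: PV = C / r = 62.96 / 0.098 = 642.45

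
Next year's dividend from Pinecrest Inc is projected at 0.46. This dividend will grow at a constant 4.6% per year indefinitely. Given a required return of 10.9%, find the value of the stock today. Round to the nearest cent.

7.30

Growing perpetuity: P = D₁ / (r − g) = 0.4600 / (0.109 − 0.046) = 7.30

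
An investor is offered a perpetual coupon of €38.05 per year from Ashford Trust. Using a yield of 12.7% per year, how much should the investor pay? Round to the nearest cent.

Level perpetuity: PV = C / r = €38.05 / 0.127 = €299.61

€299.61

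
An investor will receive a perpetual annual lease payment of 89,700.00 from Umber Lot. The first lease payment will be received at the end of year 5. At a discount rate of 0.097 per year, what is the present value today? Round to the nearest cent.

638548.95

Value at end of year 4: C / r = 89,700.00 / 0.097 = 924,742.2680
Discount to today: PV = 924,742.2680 / (1 + 0.097)^4 = 924,742.2680 / 1.448193 = 638,548.95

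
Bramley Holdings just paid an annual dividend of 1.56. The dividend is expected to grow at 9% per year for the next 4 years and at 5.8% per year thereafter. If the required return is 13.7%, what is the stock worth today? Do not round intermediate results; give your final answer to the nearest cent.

D_1 = 1.70040
D_2 = 1.85344
D_3 = 2.02025
D_4 = 2.20207
Terminal value at year 4: TV = D_4×(1+g_2)/(r−g_2) = 2.32979/0.079 = 29.49098
P_0 = D_1/(1+r)^1 + D_2/(1+r)^2 + D_3/(1+r)^3 + D_4/(1+r)^4 + TV/(1+r)^4
    = 1.49551 + 1.43369 + 1.37443 + 1.31762 + 17.64604 = 23.26730

23.27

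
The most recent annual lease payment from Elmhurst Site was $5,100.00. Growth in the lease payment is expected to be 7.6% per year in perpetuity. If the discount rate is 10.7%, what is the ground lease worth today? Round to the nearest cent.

D₁ = D₀ × (1 + g) = $5,100.00 × 1.076 = $5,487.6000
Growing perpetuity: P = D₁ / (r − g) = $5,487.6000 / (0.107 − 0.076) = $177,019.35

$177019.35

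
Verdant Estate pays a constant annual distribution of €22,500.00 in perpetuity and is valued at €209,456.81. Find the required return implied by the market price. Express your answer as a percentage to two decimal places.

10.74%

P = C/r ⇒ r = C/P = €22,500.00/€209,456.81 = 0.107421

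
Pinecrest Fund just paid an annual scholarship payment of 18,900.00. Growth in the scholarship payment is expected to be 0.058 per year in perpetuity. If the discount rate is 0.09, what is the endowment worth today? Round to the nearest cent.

624881.25

D₁ = D₀ × (1 + g) = 18,900.00 × 1.058 = 19,996.2000
Growing perpetuity: P = D₁ / (r − g) = 19,996.2000 / (0.09 − 0.058) = 624,881.25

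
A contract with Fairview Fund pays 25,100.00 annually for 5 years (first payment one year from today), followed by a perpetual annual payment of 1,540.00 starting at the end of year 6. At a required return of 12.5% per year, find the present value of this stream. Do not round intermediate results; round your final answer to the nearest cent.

96206.99

PV of 5-year annuity: 25,100.00 × [1 − (1+0.125)^−5] / 0.125 = 89370.26537
Perpetuity value at year 5: 1,540.00 / 0.125 = 12320.00000
PV of perpetuity: 12320.00000 / (1+0.125)^5 = 6836.72475
Total PV = 89370.26537 + 6836.72475 = 96206.99013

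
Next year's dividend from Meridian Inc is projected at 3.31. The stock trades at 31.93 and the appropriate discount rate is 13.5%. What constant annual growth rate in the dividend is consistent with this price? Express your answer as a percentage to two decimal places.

P = D₁/(r−g) ⇒ g = r − D₁/P = 0.135 − 3.31/31.93 = 0.031336

3.13%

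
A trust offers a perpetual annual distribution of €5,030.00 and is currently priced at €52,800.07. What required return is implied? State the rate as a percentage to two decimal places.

P = C/r ⇒ r = C/P = €5,030.00/€52,800.07 = 0.095265

9.53%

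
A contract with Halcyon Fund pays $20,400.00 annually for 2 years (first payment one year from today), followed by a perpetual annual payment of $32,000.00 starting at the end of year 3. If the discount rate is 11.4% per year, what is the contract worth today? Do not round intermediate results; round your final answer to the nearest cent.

PV of 2-year annuity: $20,400.00 × [1 − (1+0.114)^−2] / 0.114 = 34750.79694
Perpetuity value at year 2: $32,000.00 / 0.114 = 280701.75439
PV of perpetuity: 280701.75439 / (1+0.114)^2 = 226190.70036
Total PV = 34750.79694 + 226190.70036 = 260941.49730

$260941.50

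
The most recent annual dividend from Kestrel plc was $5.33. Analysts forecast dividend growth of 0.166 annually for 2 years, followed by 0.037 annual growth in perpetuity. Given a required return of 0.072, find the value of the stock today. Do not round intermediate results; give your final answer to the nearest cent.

$198.93

D_1 = 6.21478
D_2 = 7.24643
Terminal value at year 2: TV = D_2×(1+g_2)/(r−g_2) = 7.51455/0.035 = 214.70147
P_0 = D_1/(1+r)^1 + D_2/(1+r)^2 + TV/(1+r)^2
    = 5.79737 + 6.30572 + 186.82950 = 198.93259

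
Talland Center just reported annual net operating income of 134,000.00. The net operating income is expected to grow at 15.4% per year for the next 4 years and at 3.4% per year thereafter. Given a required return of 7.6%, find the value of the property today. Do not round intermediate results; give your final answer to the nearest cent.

5005095.81

D_1 = 154636.00000
D_2 = 178449.94400
D_3 = 205931.23538
D_4 = 237644.64562
Terminal value at year 4: TV = D_4×(1+g_2)/(r−g_2) = 245724.56358/0.042 = 5850584.84703
P_0 = D_1/(1+r)^1 + D_2/(1+r)^2 + D_3/(1+r)^3 + D_4/(1+r)^4 + TV/(1+r)^4
    = 143713.75465 + 154131.66623 + 165304.77958 + 177287.83981 + 4364657.77056 = 5005095.81083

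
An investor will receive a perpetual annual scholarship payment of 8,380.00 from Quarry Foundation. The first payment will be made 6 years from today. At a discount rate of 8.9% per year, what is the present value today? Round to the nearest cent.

61477.28

Value at end of year 5: C / r = 8,380.00 / 0.089 = 94,157.3034
Discount to today: PV = 94,157.3034 / (1 + 0.089)^5 = 94,157.3034 / 1.531579 = 61,477.28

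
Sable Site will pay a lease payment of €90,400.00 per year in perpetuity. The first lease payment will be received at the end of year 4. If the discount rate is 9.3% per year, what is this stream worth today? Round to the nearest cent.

Value at end of year 3: C / r = €90,400.00 / 0.093 = €972,043.0108
Discount to today: PV = €972,043.0108 / (1 + 0.093)^3 = €972,043.0108 / 1.305751 = €744,431.94

€744431.94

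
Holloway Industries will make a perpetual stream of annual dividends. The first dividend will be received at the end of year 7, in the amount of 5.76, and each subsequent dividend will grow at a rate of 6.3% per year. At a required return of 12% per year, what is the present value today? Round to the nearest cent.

Value at end of year 6: C₁ / (r − g) = 5.76 / (0.12 − 0.063) = 101.0526
Discount to today: PV = 101.0526 / (1 + 0.12)^6 = 101.0526 / 1.973823 = 51.20

51.20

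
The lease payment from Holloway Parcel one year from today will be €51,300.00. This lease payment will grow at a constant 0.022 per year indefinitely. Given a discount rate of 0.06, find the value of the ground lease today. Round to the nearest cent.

€1350000.00

Growing perpetuity: P = D₁ / (r − g) = €51,300.0000 / (0.06 − 0.022) = €1,350,000.00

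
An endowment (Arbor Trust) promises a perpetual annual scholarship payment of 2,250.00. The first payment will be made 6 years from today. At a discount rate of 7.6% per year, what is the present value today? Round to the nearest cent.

20526.15

Value at end of year 5: C / r = 2,250.00 / 0.076 = 29,605.2632
Discount to today: PV = 29,605.2632 / (1 + 0.076)^5 = 29,605.2632 / 1.442319 = 20,526.15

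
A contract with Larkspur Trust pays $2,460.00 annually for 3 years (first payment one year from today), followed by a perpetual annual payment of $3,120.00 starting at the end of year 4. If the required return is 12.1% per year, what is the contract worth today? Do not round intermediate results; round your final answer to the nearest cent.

PV of 3-year annuity: $2,460.00 × [1 − (1+0.121)^−3] / 0.121 = 5898.36654
Perpetuity value at year 3: $3,120.00 / 0.121 = 25785.12397
PV of perpetuity: 25785.12397 / (1+0.121)^3 = 18304.26885
Total PV = 5898.36654 + 18304.26885 = 24202.63538

$24202.64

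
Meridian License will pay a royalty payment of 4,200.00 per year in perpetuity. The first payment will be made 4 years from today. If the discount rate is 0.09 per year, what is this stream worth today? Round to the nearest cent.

36035.23

Value at end of year 3: C / r = 4,200.00 / 0.09 = 46,666.6667
Discount to today: PV = 46,666.6667 / (1 + 0.09)^3 = 46,666.6667 / 1.295029 = 36,035.23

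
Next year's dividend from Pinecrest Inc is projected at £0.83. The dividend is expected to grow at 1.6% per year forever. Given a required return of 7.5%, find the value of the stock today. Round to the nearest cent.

£14.07

Growing perpetuity: P = D₁ / (r − g) = £0.8300 / (0.075 − 0.016) = £14.07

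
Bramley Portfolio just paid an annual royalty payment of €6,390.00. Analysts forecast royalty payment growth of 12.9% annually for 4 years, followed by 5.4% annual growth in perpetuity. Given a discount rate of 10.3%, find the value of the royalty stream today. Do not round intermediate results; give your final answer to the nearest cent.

€177977.82

D_1 = 7214.31000
D_2 = 8144.95599
D_3 = 9195.65531
D_4 = 10381.89485
Terminal value at year 4: TV = D_4×(1+g_2)/(r−g_2) = 10942.51717/0.049 = 223316.67694
P_0 = D_1/(1+r)^1 + D_2/(1+r)^2 + D_3/(1+r)^3 + D_4/(1+r)^4 + TV/(1+r)^4
    = 6540.62557 + 6694.80169 + 6852.61207 + 7014.14236 + 150875.63361 = 177977.81529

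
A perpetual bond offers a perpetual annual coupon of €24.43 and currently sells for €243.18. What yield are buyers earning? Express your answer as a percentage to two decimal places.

10.05%

P = C/r ⇒ r = C/P = €24.43/€243.18 = 0.100461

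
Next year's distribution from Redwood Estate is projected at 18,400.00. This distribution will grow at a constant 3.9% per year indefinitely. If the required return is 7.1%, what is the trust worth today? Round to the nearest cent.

575000.00

Growing perpetuity: P = D₁ / (r − g) = 18,400.0000 / (0.071 − 0.039) = 575,000.00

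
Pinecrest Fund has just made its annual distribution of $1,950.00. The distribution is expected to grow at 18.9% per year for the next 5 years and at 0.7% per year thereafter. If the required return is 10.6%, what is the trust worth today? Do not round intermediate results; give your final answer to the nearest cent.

D_1 = 2318.55000
D_2 = 2756.75595
D_3 = 3277.78282
D_4 = 3897.28378
D_5 = 4633.87041
Terminal value at year 5: TV = D_5×(1+g_2)/(r−g_2) = 4666.30751/0.099 = 47134.41925
P_0 = D_1/(1+r)^1 + D_2/(1+r)^2 + D_3/(1+r)^3 + D_4/(1+r)^4 + D_5/(1+r)^5 + TV/(1+r)^5
    = 2096.33816 + 2253.65829 + 2422.78454 + 2604.60291 + 2800.06588 + 28481.47820 = 40658.92798

$40658.93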